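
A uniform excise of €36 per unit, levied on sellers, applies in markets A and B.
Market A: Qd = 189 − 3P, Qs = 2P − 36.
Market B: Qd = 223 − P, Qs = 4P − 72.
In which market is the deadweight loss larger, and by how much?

Market A, by €259.2.

Market A: pre-tax P* = €45, Q* = 54; post-tax Q = 10.8; deadweight loss = €777.6.
Market B: pre-tax P* = €59, Q* = 164; post-tax Q = 135.2; deadweight loss = €518.4.
Difference: €777.6 vs €518.4 → market A is larger by €259.2.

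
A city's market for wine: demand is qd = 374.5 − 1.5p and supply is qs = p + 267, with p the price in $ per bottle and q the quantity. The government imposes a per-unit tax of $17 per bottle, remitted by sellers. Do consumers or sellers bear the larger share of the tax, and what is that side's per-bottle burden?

Sellers bear the larger share: $10.2 per bottle.

Before the tax: set 374.5 − 1.5p = p + 267 → p* = $43, q* = 310.
With the tax collected from sellers, supply shifts: qs = (p − 17) + 267.
New equilibrium: consumers pay $49.8, sellers receive $32.8, q = 299.8. (Wedge: pb − ps = 17.)
Per-bottle burden: consumers $6.8, sellers $10.2.
Sellers take the larger share because supply is less price-elastic here (demand slope 1.5 vs supply slope 1).
The less price-elastic side of the market bears the larger share of a per-unit tax.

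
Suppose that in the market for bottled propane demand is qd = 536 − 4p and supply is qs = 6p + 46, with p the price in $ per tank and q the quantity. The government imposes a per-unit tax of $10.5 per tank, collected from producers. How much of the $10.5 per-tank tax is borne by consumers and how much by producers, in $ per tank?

Without the tax, 536 − 4p = 6p + 46 gives 10p = 490, so p* = $49 and q* = 340.
With the tax collected from producers, supply shifts: qs = 6(p − 10.5) + 46.
New equilibrium: consumers pay $55.3, producers receive $44.8, q = 314.8. (Wedge: pb − ps = 10.5.)
Burden on consumers: $6.3; on producers: $4.2. (They sum to $10.5.)

Consumers bear $6.3 per tank; producers bear $4.2 per tank.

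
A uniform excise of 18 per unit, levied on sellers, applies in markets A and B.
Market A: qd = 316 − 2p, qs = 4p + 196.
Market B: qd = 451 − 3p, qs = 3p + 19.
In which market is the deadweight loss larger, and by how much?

Market B, by 27.

Market A: pre-tax p* = 20, q* = 276; post-tax q = 252; deadweight loss = 216.
Market B: pre-tax p* = 72, q* = 235; post-tax q = 208; deadweight loss = 243.
Difference: 216 vs 243 → market B is larger by 27.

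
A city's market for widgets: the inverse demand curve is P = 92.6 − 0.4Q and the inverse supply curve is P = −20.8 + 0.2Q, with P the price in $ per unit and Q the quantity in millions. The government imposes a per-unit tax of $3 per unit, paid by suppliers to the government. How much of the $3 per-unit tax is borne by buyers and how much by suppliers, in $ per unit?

Inverting to Q(P) form: Qd = 231.5 − 2.5P; Qs = 5P + 104.
Without the tax, 231.5 − 2.5P = 5P + 104 gives 7.5P = 127.5, so P* = $17 and Q* = 189.
With the tax collected from suppliers, supply shifts: Qs = 5(P − 3) + 104.
Solving gives Q = 184 with buyers paying $19 and suppliers receiving $16 (the $3 wedge).
Burden on buyers: $2; on suppliers: $1. (They sum to $3.)

Buyers bear $2 per unit; suppliers bear $1 per unit.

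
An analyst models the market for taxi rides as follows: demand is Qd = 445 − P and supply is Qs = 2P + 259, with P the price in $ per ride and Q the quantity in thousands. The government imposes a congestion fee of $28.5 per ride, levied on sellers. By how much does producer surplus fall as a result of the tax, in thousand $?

Producer surplus falls by $3548.25 thousand.

Without the tax, 445 − P = 2P + 259 gives 3P = 186, so P* = $62 and Q* = 383.
With the tax collected from sellers, supply shifts: Qs = 2(P − 28.5) + 259.
New equilibrium: buyers pay $81, sellers receive $52.5, Q = 364. (Wedge: Pb − Ps = 28.5.)
ΔPS is the trapezoid between Q = 364 and Q = 383 of height $9.5: ½ · (383 + 364) · 9.5 = $3548.25.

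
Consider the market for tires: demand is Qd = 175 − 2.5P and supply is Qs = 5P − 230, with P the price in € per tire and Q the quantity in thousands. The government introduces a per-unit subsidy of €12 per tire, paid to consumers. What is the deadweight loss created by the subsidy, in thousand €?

Without the subsidy, 175 − 2.5P = 5P − 230 gives 7.5P = 405, so P* = €54 and Q* = 40.
With a per-unit subsidy paid to consumers, each effectively pays P − 12, so demand becomes Qd = 175 − 2.5(P − 12).
New equilibrium: consumers pay €46, suppliers receive €58, Q = 60. (Wedge: Pb − Ps = −12.)
Quantity rises by |ΔQ| = |40 − 60| = 20.
DWL = ½ · t · |ΔQ| = ½ · 12 · 20 = €120.

Deadweight loss = €120 thousand.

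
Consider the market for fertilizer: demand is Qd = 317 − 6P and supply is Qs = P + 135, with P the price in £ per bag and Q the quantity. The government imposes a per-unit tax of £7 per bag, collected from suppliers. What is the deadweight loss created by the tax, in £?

Deadweight loss = £21.

Without the tax, 317 − 6P = P + 135 gives 7P = 182, so P* = £26 and Q* = 161.
With the tax collected from suppliers, supply shifts: Qs = (P − 7) + 135.
Solving gives Q = 155 with buyers paying £27 and suppliers receiving £20 (the £7 wedge).
Quantity falls by |ΔQ| = |161 − 155| = 6.
DWL = ½ · t · |ΔQ| = ½ · 7 · 6 = £21.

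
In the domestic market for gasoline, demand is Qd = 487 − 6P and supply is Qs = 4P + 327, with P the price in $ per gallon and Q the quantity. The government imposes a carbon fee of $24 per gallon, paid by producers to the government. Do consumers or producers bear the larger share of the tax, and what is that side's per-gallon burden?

Producers bear the larger share: $14.4 per gallon.

Without the tax, 487 − 6P = 4P + 327 gives 10P = 160, so P* = $16 and Q* = 391.
With the tax collected from producers, supply shifts: Qs = 4(P − 24) + 327.
Solving gives Q = 333.4 with consumers paying $25.6 and producers receiving $1.6 (the $24 wedge).
Per-gallon burden: consumers $9.6, producers $14.4.
Producers take the larger share because supply is less price-elastic here (demand slope 6 vs supply slope 4).
The less price-elastic side of the market bears the larger share of a per-unit tax.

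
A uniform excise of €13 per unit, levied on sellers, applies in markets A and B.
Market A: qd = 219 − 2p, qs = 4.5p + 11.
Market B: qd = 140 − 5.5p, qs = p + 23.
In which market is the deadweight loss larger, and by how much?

Market A: pre-tax p* = €32, q* = 155; post-tax q = 137; deadweight loss = €117.
Market B: pre-tax p* = €18, q* = 41; post-tax q = 30; deadweight loss = €71.5.
Difference: €117 vs €71.5 → market A is larger by €45.5.

Market A, by €45.5.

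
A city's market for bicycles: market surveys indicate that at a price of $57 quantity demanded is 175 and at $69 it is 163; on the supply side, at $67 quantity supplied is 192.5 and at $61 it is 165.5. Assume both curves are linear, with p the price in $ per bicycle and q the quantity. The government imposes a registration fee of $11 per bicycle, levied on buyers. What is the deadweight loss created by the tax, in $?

Demand slope: (163 − 175)/(69 − 57) = -1, so qd = 232 − p.
Supply slope: (165.5 − 192.5)/(61 − 67) = 4.5, so qs = 4.5p − 109.
Without the tax, 232 − p = 4.5p − 109 gives 5.5p = 341, so p* = $62 and q* = 170.
With the tax collected from buyers, demand (in seller-price terms) shifts: qd = 232 − (p + 11).
Solving gives q = 161 with buyers paying $71 and sellers receiving $60 (the $11 wedge).
Quantity falls by |ΔQ| = |170 − 161| = 9.
DWL = ½ · t · |ΔQ| = ½ · 11 · 9 = $49.5.

Deadweight loss = $49.5.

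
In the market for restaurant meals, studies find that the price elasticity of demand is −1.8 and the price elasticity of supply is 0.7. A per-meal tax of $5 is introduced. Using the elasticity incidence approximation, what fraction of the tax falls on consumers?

Consumers' share ≈ 0.28.

Incidence ratio: consumers' share ≈ εs / (εs + |εd|) = 0.7 / (0.7 + 1.8) = 0.28.
Supply is the less elastic side, so consumers bear the smaller share.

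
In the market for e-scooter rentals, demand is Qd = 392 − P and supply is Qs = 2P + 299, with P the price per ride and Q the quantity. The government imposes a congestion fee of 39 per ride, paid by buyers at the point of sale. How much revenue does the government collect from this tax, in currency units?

Without the tax, 392 − P = 2P + 299 gives 3P = 93, so P* = 31 and Q* = 361.
With the tax collected from buyers, demand (in seller-price terms) shifts: Qd = 392 − (P + 39).
New equilibrium: buyers pay 57, producers receive 18, Q = 335. (Wedge: Pb − Ps = 39.)
Revenue = t · Q = 39 · 335 = 13065.

Tax revenue = 13065.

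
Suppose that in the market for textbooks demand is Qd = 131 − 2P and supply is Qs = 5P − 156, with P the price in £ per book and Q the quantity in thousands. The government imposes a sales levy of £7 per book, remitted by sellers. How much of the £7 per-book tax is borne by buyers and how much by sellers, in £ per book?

Buyers bear £5 per book; sellers bear £2 per book.

Before the tax: set 131 − 2P = 5P − 156 → P* = £41, Q* = 49.
With the tax collected from sellers, supply shifts: Qs = 5(P − 7) − 156.
Solving gives Q = 39 with buyers paying £46 and sellers receiving £39 (the £7 wedge).
Burden on buyers: £5; on sellers: £2. (They sum to £7.)
The less price-elastic side of the market bears the larger share of a per-unit tax.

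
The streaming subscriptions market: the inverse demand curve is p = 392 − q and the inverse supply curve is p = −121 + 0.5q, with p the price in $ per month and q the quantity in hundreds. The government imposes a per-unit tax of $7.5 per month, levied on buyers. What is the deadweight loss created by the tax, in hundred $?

Deadweight loss = $18.75 hundred.

Inverting to q(p) form: qd = 392 − p; qs = 2p + 242.
Before the tax: set 392 − p = 2p + 242 → p* = $50, q* = 342.
With the tax collected from buyers, demand (in seller-price terms) shifts: qd = 392 − (p + 7.5).
New equilibrium: buyers pay $55, suppliers receive $47.5, q = 337. (Wedge: pb − ps = 7.5.)
Quantity falls by |ΔQ| = |342 − 337| = 5.
DWL = ½ · t · |ΔQ| = ½ · 7.5 · 5 = $18.75.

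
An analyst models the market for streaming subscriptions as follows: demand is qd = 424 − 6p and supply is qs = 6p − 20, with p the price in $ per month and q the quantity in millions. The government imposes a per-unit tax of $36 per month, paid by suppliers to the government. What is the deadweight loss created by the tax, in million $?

Deadweight loss = $1944 million.

Before the tax: set 424 − 6p = 6p − 20 → p* = $37, q* = 202.
With the tax collected from suppliers, supply shifts: qs = 6(p − 36) − 20.
Solving gives q = 94 with buyers paying $55 and suppliers receiving $19 (the $36 wedge).
Quantity falls by |ΔQ| = |202 − 94| = 108.
DWL = ½ · t · |ΔQ| = ½ · 36 · 108 = $1944.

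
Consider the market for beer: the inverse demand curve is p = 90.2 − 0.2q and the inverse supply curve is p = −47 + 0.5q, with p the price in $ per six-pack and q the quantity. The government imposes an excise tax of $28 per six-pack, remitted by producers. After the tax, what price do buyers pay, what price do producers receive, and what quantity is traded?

Inverting to q(p) form: qd = 451 − 5p; qs = 2p + 94.
Before the tax: set 451 − 5p = 2p + 94 → p* = $51, q* = 196.
With the tax collected from producers, supply shifts: qs = 2(p − 28) + 94.
Solving gives q = 156 with buyers paying $59 and producers receiving $31 (the $28 wedge).
The less price-elastic side of the market bears the larger share of a per-unit tax.

Buyers pay $59; producers receive $31; quantity = 156.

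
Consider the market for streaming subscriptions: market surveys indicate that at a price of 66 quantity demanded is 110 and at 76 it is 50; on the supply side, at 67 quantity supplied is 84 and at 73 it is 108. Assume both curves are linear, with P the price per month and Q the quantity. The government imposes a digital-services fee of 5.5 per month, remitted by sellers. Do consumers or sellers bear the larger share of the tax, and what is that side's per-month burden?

Sellers bear the larger share: 3.3 per month.

Demand slope: (50 − 110)/(76 − 66) = -6, so Qd = 506 − 6P.
Supply slope: (108 − 84)/(73 − 67) = 4, so Qs = 4P − 184.
Without the tax, 506 − 6P = 4P − 184 gives 10P = 690, so P* = 69 and Q* = 92.
With the tax collected from sellers, supply shifts: Qs = 4(P − 5.5) − 184.
New equilibrium: consumers pay 71.2, sellers receive 65.7, Q = 78.8. (Wedge: Pb − Ps = 5.5.)
Per-month burden: consumers 2.2, sellers 3.3.
Sellers take the larger share because supply is less price-elastic here (demand slope 6 vs supply slope 4).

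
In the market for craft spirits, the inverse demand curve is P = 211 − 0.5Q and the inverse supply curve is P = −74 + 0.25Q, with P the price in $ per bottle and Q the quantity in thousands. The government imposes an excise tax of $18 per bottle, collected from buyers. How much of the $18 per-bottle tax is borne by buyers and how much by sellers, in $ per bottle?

Inverting to Q(P) form: Qd = 422 − 2P; Qs = 4P + 296.
Without the tax, 422 − 2P = 4P + 296 gives 6P = 126, so P* = $21 and Q* = 380.
With the tax collected from buyers, demand (in seller-price terms) shifts: Qd = 422 − 2(P + 18).
Solving gives Q = 356 with buyers paying $33 and sellers receiving $15 (the $18 wedge).
Burden on buyers: $12; on sellers: $6. (They sum to $18.)

Buyers bear $12 per bottle; sellers bear $6 per bottle.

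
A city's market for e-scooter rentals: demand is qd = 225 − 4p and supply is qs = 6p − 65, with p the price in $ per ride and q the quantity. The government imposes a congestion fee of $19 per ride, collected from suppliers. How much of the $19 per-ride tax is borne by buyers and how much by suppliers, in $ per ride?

Without the tax, 225 − 4p = 6p − 65 gives 10p = 290, so p* = $29 and q* = 109.
With the tax collected from suppliers, supply shifts: qs = 6(p − 19) − 65.
Solving gives q = 63.4 with buyers paying $40.4 and suppliers receiving $21.4 (the $19 wedge).
Burden on buyers: $11.4; on suppliers: $7.6. (They sum to $19.)

Buyers bear $11.4 per ride; suppliers bear $7.6 per ride.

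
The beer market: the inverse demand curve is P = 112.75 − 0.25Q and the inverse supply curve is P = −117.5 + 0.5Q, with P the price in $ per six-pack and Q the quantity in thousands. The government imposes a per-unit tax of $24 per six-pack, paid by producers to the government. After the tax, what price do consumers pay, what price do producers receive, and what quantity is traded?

Consumers pay $44; producers receive $20; quantity = 275.

Rewrite in direct form: Qd = 451 − 4P and Qs = 2P + 235.
Before the tax: set 451 − 4P = 2P + 235 → P* = $36, Q* = 307.
With the tax collected from producers, supply shifts: Qs = 2(P − 24) + 235.
New equilibrium: consumers pay $44, producers receive $20, Q = 275. (Wedge: Pb − Ps = 24.)
The less price-elastic side of the market bears the larger share of a per-unit tax.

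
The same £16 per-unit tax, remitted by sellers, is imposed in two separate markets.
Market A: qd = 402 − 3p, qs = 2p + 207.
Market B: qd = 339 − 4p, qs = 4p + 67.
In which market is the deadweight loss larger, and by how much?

Market A: pre-tax p* = £39, q* = 285; post-tax q = 265.8; deadweight loss = £153.6.
Market B: pre-tax p* = £34, q* = 203; post-tax q = 171; deadweight loss = £256.
Difference: £153.6 vs £256 → market B is larger by £102.4.

Market B, by £102.4.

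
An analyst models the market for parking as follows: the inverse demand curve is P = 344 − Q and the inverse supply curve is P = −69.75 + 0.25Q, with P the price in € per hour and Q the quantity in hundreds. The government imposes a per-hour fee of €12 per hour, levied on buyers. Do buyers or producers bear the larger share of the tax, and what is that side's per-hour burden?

Buyers bear the larger share: €9.6 per hour.

Inverting to Q(P) form: Qd = 344 − P; Qs = 4P + 279.
Without the tax, 344 − P = 4P + 279 gives 5P = 65, so P* = €13 and Q* = 331.
With the tax collected from buyers, demand (in seller-price terms) shifts: Qd = 344 − (P + 12).
Solving gives Q = 321.4 with buyers paying €22.6 and producers receiving €10.6 (the €12 wedge).
Per-hour burden: buyers €9.6, producers €2.4.
Buyers take the larger share because demand is less price-elastic here (demand slope 1 vs supply slope 4).
The less price-elastic side of the market bears the larger share of a per-unit tax.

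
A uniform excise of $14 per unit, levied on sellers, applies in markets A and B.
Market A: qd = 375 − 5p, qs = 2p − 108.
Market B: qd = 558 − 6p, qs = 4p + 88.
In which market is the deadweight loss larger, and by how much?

Market A: pre-tax p* = $69, q* = 30; post-tax q = 10; deadweight loss = $140.
Market B: pre-tax p* = $47, q* = 276; post-tax q = 242.4; deadweight loss = $235.2.
Difference: $140 vs $235.2 → market B is larger by $95.2.

Market B, by $95.2.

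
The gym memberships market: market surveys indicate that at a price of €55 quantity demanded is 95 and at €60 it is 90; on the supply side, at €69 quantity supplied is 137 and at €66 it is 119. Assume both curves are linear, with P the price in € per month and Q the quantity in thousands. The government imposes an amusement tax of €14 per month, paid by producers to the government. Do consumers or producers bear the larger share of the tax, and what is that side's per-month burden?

Consumers bear the larger share: €12 per month.

Demand slope: (90 − 95)/(60 − 55) = -1, so Qd = 150 − P.
Supply slope: (119 − 137)/(66 − 69) = 6, so Qs = 6P − 277.
Before the tax: set 150 − P = 6P − 277 → P* = €61, Q* = 89.
With the tax collected from producers, supply shifts: Qs = 6(P − 14) − 277.
New equilibrium: consumers pay €73, producers receive €59, Q = 77. (Wedge: Pb − Ps = 14.)
Per-month burden: consumers €12, producers €2.
Consumers take the larger share because demand is less price-elastic here (demand slope 1 vs supply slope 6).
The less price-elastic side of the market bears the larger share of a per-unit tax.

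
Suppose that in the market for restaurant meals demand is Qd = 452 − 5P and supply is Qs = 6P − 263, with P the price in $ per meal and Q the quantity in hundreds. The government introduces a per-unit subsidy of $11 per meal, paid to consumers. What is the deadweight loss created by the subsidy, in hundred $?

Deadweight loss = $165 hundred.

Without the subsidy, 452 − 5P = 6P − 263 gives 11P = 715, so P* = $65 and Q* = 127.
With a per-unit subsidy paid to consumers, each effectively pays P − 11, so demand becomes Qd = 452 − 5(P − 11).
Solving gives Q = 157 with consumers paying $59 and producers receiving $70 (the $11 wedge).
Quantity rises by |ΔQ| = |127 − 157| = 30.
DWL = ½ · t · |ΔQ| = ½ · 11 · 30 = $165.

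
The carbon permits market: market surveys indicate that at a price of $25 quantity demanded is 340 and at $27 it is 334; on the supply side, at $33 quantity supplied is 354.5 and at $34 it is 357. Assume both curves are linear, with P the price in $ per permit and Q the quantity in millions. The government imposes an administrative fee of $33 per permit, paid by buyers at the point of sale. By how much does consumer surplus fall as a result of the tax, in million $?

Consumer surplus falls by $4717.5 million.

Demand slope: (334 − 340)/(27 − 25) = -3, so Qd = 415 − 3P.
Supply slope: (357 − 354.5)/(34 − 33) = 2.5, so Qs = 2.5P + 272.
Without the tax, 415 − 3P = 2.5P + 272 gives 5.5P = 143, so P* = $26 and Q* = 337.
With the tax collected from buyers, demand (in seller-price terms) shifts: Qd = 415 − 3(P + 33).
New equilibrium: buyers pay $41, sellers receive $8, Q = 292. (Wedge: Pb − Ps = 33.)
ΔCS is the trapezoid between Q = 292 and Q = 337 of height $15: ½ · (337 + 292) · 15 = $4717.5.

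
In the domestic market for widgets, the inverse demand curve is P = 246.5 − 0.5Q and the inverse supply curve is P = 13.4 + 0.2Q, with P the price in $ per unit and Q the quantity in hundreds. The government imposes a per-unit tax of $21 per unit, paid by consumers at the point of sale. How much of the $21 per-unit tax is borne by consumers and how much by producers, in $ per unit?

Consumers bear $15 per unit; producers bear $6 per unit.

Inverting to Q(P) form: Qd = 493 − 2P; Qs = 5P − 67.
Before the tax: set 493 − 2P = 5P − 67 → P* = $80, Q* = 333.
With the tax collected from consumers, demand (in seller-price terms) shifts: Qd = 493 − 2(P + 21).
Solving gives Q = 303 with consumers paying $95 and producers receiving $74 (the $21 wedge).
Burden on consumers: $15; on producers: $6. (They sum to $21.)
The less price-elastic side of the market bears the larger share of a per-unit tax.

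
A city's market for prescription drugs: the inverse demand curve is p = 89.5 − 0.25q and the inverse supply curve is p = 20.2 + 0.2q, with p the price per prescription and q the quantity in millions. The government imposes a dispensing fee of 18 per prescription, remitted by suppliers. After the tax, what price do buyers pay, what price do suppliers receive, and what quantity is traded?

Rewrite in direct form: qd = 358 − 4p and qs = 5p − 101.
Before the tax: set 358 − 4p = 5p − 101 → p* = 51, q* = 154.
With the tax collected from suppliers, supply shifts: qs = 5(p − 18) − 101.
New equilibrium: buyers pay 61, suppliers receive 43, q = 114. (Wedge: pb − ps = 18.)
The less price-elastic side of the market bears the larger share of a per-unit tax.

Buyers pay 61; suppliers receive 43; quantity = 114.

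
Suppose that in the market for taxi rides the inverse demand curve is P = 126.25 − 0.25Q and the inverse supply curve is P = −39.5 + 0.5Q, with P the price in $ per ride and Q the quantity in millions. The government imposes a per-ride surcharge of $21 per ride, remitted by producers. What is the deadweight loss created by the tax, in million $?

Deadweight loss = $294 million.

Rewrite in direct form: Qd = 505 − 4P and Qs = 2P + 79.
Without the tax, 505 − 4P = 2P + 79 gives 6P = 426, so P* = $71 and Q* = 221.
With the tax collected from producers, supply shifts: Qs = 2(P − 21) + 79.
Solving gives Q = 193 with buyers paying $78 and producers receiving $57 (the $21 wedge).
Quantity falls by |ΔQ| = |221 − 193| = 28.
DWL = ½ · t · |ΔQ| = ½ · 21 · 28 = $294.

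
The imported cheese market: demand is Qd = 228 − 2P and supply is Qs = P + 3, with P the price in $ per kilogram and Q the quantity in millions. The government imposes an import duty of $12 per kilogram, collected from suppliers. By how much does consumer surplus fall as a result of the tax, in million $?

Without the tax, 228 − 2P = P + 3 gives 3P = 225, so P* = $75 and Q* = 78.
With the tax collected from suppliers, supply shifts: Qs = (P − 12) + 3.
New equilibrium: consumers pay $79, suppliers receive $67, Q = 70. (Wedge: Pb − Ps = 12.)
ΔCS is the trapezoid between Q = 70 and Q = 78 of height $4: ½ · (78 + 70) · 4 = $296.

Consumer surplus falls by $296 million.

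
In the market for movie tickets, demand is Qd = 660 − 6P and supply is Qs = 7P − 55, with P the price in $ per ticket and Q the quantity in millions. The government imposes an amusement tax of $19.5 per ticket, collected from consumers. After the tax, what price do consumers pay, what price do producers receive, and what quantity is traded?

Consumers pay $65.5; producers receive $46; quantity = 267.

Before the tax: set 660 − 6P = 7P − 55 → P* = $55, Q* = 330.
With the tax collected from consumers, demand (in seller-price terms) shifts: Qd = 660 − 6(P + 19.5).
Solving gives Q = 267 with consumers paying $65.5 and producers receiving $46 (the $19.5 wedge).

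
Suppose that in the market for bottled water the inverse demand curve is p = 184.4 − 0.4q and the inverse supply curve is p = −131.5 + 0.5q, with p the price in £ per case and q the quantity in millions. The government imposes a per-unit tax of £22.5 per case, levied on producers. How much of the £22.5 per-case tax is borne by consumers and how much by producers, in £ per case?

Consumers bear £10 per case; producers bear £12.5 per case.

Rewrite in direct form: qd = 461 − 2.5p and qs = 2p + 263.
Without the tax, 461 − 2.5p = 2p + 263 gives 4.5p = 198, so p* = £44 and q* = 351.
With the tax collected from producers, supply shifts: qs = 2(p − 22.5) + 263.
New equilibrium: consumers pay £54, producers receive £31.5, q = 326. (Wedge: pb − ps = 22.5.)
Burden on consumers: £10; on producers: £12.5. (They sum to £22.5.)
The less price-elastic side of the market bears the larger share of a per-unit tax.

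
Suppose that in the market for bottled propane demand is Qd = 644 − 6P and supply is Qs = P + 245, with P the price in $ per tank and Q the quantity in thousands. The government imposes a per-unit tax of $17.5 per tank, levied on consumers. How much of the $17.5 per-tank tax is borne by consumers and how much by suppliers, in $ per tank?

Consumers bear $2.5 per tank; suppliers bear $15 per tank.

Before the tax: set 644 − 6P = P + 245 → P* = $57, Q* = 302.
With the tax collected from consumers, demand (in seller-price terms) shifts: Qd = 644 − 6(P + 17.5).
Solving gives Q = 287 with consumers paying $59.5 and suppliers receiving $42 (the $17.5 wedge).
Burden on consumers: $2.5; on suppliers: $15. (They sum to $17.5.)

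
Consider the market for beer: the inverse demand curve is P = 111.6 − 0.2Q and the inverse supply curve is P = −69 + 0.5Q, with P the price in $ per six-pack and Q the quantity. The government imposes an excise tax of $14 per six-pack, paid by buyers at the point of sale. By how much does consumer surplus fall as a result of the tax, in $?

Inverting to Q(P) form: Qd = 558 − 5P; Qs = 2P + 138.
Before the tax: set 558 − 5P = 2P + 138 → P* = $60, Q* = 258.
With the tax collected from buyers, demand (in seller-price terms) shifts: Qd = 558 − 5(P + 14).
New equilibrium: buyers pay $64, producers receive $50, Q = 238. (Wedge: Pb − Ps = 14.)
ΔCS is the trapezoid between Q = 238 and Q = 258 of height $4: ½ · (258 + 238) · 4 = $992.

Consumer surplus falls by $992.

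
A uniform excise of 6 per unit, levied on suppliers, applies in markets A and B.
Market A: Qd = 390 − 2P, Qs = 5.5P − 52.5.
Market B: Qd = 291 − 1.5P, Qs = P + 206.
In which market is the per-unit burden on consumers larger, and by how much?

Market A: pre-tax P* = 59, Q* = 272; post-tax Q = 263.2; per-unit burden on consumers = 4.4.
Market B: pre-tax P* = 34, Q* = 240; post-tax Q = 236.4; per-unit burden on consumers = 2.4.
Difference: 4.4 vs 2.4 → market A is larger by 2.

Market A, by 2.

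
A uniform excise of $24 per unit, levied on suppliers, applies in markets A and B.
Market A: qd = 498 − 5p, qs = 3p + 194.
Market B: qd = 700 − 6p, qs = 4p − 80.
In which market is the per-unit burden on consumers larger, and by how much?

Market A: pre-tax p* = $38, q* = 308; post-tax q = 263; per-unit burden on consumers = $9.
Market B: pre-tax p* = $78, q* = 232; post-tax q = 174.4; per-unit burden on consumers = $9.6.
Difference: $9 vs $9.6 → market B is larger by $0.6.

Market B, by $0.6.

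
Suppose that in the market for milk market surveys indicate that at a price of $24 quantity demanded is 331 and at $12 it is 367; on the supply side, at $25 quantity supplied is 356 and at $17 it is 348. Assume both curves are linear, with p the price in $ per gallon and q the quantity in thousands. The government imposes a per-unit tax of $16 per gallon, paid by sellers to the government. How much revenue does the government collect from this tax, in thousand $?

Demand slope: (367 − 331)/(12 − 24) = -3, so qd = 403 − 3p.
Supply slope: (348 − 356)/(17 − 25) = 1, so qs = p + 331.
Before the tax: set 403 − 3p = p + 331 → p* = $18, q* = 349.
With the tax collected from sellers, supply shifts: qs = (p − 16) + 331.
New equilibrium: buyers pay $22, sellers receive $6, q = 337. (Wedge: pb − ps = 16.)
Revenue = t · Q = 16 · 337 = $5392.

Tax revenue = $5392 thousand.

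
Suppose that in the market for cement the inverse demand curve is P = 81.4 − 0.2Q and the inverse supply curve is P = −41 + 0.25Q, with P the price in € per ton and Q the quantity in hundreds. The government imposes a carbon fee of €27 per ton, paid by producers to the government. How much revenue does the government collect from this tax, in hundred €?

Tax revenue = €5724 hundred.

Inverting to Q(P) form: Qd = 407 − 5P; Qs = 4P + 164.
Without the tax, 407 − 5P = 4P + 164 gives 9P = 243, so P* = €27 and Q* = 272.
With the tax collected from producers, supply shifts: Qs = 4(P − 27) + 164.
New equilibrium: buyers pay €39, producers receive €12, Q = 212. (Wedge: Pb − Ps = 27.)
Revenue = t · Q = 27 · 212 = €5724.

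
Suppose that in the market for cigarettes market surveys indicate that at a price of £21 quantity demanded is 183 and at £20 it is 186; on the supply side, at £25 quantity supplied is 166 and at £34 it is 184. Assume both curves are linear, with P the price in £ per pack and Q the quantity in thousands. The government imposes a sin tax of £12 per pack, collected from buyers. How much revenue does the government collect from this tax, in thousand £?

Tax revenue = £1843.2 thousand.

Demand slope: (186 − 183)/(20 − 21) = -3, so Qd = 246 − 3P.
Supply slope: (184 − 166)/(34 − 25) = 2, so Qs = 2P + 116.
Before the tax: set 246 − 3P = 2P + 116 → P* = £26, Q* = 168.
With the tax collected from buyers, demand (in seller-price terms) shifts: Qd = 246 − 3(P + 12).
New equilibrium: buyers pay £30.8, sellers receive £18.8, Q = 153.6. (Wedge: Pb − Ps = 12.)
Revenue = t · Q = 12 · 153.6 = £1843.2.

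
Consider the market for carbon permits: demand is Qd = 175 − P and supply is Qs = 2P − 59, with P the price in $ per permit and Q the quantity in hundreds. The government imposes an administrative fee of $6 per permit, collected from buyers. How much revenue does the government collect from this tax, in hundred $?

Tax revenue = $558 hundred.

Before the tax: set 175 − P = 2P − 59 → P* = $78, Q* = 97.
With the tax collected from buyers, demand (in seller-price terms) shifts: Qd = 175 − (P + 6).
Solving gives Q = 93 with buyers paying $82 and producers receiving $76 (the $6 wedge).
Revenue = t · Q = 6 · 93 = $558.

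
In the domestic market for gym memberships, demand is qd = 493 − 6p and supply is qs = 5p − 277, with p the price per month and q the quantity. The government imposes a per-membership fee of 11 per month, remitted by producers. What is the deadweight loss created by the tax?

Before the tax: set 493 − 6p = 5p − 277 → p* = 70, q* = 73.
With the tax collected from producers, supply shifts: qs = 5(p − 11) − 277.
Solving gives q = 43 with consumers paying 75 and producers receiving 64 (the 11 wedge).
Quantity falls by |ΔQ| = |73 − 43| = 30.
DWL = ½ · t · |ΔQ| = ½ · 11 · 30 = 165.

Deadweight loss = 165.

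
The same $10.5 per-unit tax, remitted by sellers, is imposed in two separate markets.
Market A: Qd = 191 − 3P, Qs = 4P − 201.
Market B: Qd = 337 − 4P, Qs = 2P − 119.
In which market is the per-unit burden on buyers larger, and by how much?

Market A: pre-tax P* = $56, Q* = 23; post-tax Q = 5; per-unit burden on buyers = $6.
Market B: pre-tax P* = $76, Q* = 33; post-tax Q = 19; per-unit burden on buyers = $3.5.
Difference: $6 vs $3.5 → market A is larger by $2.5.

Market A, by $2.5.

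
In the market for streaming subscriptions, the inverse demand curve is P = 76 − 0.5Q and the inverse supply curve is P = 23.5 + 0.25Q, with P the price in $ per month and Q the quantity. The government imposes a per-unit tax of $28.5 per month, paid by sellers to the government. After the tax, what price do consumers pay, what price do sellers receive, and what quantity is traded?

Rewrite in direct form: Qd = 152 − 2P and Qs = 4P − 94.
Before the tax: set 152 − 2P = 4P − 94 → P* = $41, Q* = 70.
With the tax collected from sellers, supply shifts: Qs = 4(P − 28.5) − 94.
Solving gives Q = 32 with consumers paying $60 and sellers receiving $31.5 (the $28.5 wedge).
The less price-elastic side of the market bears the larger share of a per-unit tax.

Consumers pay $60; sellers receive $31.5; quantity = 32.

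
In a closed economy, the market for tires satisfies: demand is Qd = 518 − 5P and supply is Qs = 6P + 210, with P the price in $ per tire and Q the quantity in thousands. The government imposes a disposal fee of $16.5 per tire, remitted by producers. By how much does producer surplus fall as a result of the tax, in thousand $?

Producer surplus falls by $2666.25 thousand.

Without the tax, 518 − 5P = 6P + 210 gives 11P = 308, so P* = $28 and Q* = 378.
With the tax collected from producers, supply shifts: Qs = 6(P − 16.5) + 210.
Solving gives Q = 333 with buyers paying $37 and producers receiving $20.5 (the $16.5 wedge).
ΔPS is the trapezoid between Q = 333 and Q = 378 of height $7.5: ½ · (378 + 333) · 7.5 = $2666.25.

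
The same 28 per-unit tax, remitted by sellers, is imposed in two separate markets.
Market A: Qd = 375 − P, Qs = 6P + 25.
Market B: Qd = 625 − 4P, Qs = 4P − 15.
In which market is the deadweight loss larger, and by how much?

Market B, by 448.

Market A: pre-tax P* = 50, Q* = 325; post-tax Q = 301; deadweight loss = 336.
Market B: pre-tax P* = 80, Q* = 305; post-tax Q = 249; deadweight loss = 784.
Difference: 336 vs 784 → market B is larger by 448.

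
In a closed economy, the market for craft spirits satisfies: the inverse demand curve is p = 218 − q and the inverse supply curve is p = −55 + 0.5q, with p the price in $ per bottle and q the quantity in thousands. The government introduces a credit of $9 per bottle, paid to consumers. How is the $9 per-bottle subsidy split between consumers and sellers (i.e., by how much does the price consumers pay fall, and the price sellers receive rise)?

Rewrite in direct form: qd = 218 − p and qs = 2p + 110.
Before the subsidy: set 218 − p = 2p + 110 → p* = $36, q* = 182.
With a per-unit subsidy paid to consumers, each effectively pays p − 9, so demand becomes qd = 218 − (p − 9).
New equilibrium: consumers pay $30, sellers receive $39, q = 188. (Wedge: pb − ps = −9.)
Gain to consumers: $6; to sellers: $3. (They sum to $9.)

Consumers gain $6 per bottle; sellers gain $3 per bottle.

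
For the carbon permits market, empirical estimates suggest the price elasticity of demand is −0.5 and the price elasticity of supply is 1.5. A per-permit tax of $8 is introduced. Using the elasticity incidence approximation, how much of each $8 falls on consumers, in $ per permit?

Incidence ratio: consumers' share ≈ εs / (εs + |εd|) = 1.5 / (1.5 + 0.5) = 0.75.
So consumers bear ≈ 0.75 × $8 = $6; sellers bear $2.

Consumers bear ≈ $6 per permit.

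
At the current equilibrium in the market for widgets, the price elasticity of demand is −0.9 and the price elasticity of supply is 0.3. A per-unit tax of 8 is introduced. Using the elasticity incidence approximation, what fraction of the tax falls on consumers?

Incidence ratio: consumers' share ≈ εs / (εs + |εd|) = 0.3 / (0.3 + 0.9) = 0.25.
Supply is the less elastic side, so consumers bear the smaller share.

Consumers' share ≈ 0.25.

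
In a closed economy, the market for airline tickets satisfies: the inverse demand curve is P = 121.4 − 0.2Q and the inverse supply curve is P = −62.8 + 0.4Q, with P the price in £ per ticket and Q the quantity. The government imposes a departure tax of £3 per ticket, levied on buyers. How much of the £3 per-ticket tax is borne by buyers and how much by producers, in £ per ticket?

Buyers bear £1 per ticket; producers bear £2 per ticket.

Rewrite in direct form: Qd = 607 − 5P and Qs = 2.5P + 157.
Without the tax, 607 − 5P = 2.5P + 157 gives 7.5P = 450, so P* = £60 and Q* = 307.
With the tax collected from buyers, demand (in seller-price terms) shifts: Qd = 607 − 5(P + 3).
Solving gives Q = 302 with buyers paying £61 and producers receiving £58 (the £3 wedge).
Burden on buyers: £1; on producers: £2. (They sum to £3.)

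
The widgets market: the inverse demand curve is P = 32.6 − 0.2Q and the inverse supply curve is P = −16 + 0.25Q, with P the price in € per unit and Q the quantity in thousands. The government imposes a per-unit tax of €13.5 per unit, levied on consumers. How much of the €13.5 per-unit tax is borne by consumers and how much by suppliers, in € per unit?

Rewrite in direct form: Qd = 163 − 5P and Qs = 4P + 64.
Without the tax, 163 − 5P = 4P + 64 gives 9P = 99, so P* = €11 and Q* = 108.
With the tax collected from consumers, demand (in seller-price terms) shifts: Qd = 163 − 5(P + 13.5).
Solving gives Q = 78 with consumers paying €17 and suppliers receiving €3.5 (the €13.5 wedge).
Burden on consumers: €6; on suppliers: €7.5. (They sum to €13.5.)

Consumers bear €6 per unit; suppliers bear €7.5 per unit.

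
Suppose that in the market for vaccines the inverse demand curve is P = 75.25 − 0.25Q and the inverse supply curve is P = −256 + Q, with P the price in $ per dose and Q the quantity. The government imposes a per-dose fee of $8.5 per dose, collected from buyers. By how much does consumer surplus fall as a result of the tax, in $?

Consumer surplus falls by $444.72.

Inverting to Q(P) form: Qd = 301 − 4P; Qs = P + 256.
Before the tax: set 301 − 4P = P + 256 → P* = $9, Q* = 265.
With the tax collected from buyers, demand (in seller-price terms) shifts: Qd = 301 − 4(P + 8.5).
New equilibrium: buyers pay $10.7, producers receive $2.2, Q = 258.2. (Wedge: Pb − Ps = 8.5.)
ΔCS is the trapezoid between Q = 258.2 and Q = 265 of height $1.7: ½ · (265 + 258.2) · 1.7 = $444.72.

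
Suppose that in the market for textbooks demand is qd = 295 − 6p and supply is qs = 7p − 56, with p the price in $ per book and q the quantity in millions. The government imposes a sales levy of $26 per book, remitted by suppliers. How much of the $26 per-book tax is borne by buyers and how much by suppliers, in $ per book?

Buyers bear $14 per book; suppliers bear $12 per book.

Before the tax: set 295 − 6p = 7p − 56 → p* = $27, q* = 133.
With the tax collected from suppliers, supply shifts: qs = 7(p − 26) − 56.
New equilibrium: buyers pay $41, suppliers receive $15, q = 49. (Wedge: pb − ps = 26.)
Burden on buyers: $14; on suppliers: $12. (They sum to $26.)
The less price-elastic side of the market bears the larger share of a per-unit tax.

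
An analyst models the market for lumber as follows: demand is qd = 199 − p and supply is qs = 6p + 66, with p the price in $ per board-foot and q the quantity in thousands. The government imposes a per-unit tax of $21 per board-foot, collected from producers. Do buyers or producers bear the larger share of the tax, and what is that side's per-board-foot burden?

Without the tax, 199 − p = 6p + 66 gives 7p = 133, so p* = $19 and q* = 180.
With the tax collected from producers, supply shifts: qs = 6(p − 21) + 66.
Solving gives q = 162 with buyers paying $37 and producers receiving $16 (the $21 wedge).
Per-board-foot burden: buyers $18, producers $3.
Buyers take the larger share because demand is less price-elastic here (demand slope 1 vs supply slope 6).
The less price-elastic side of the market bears the larger share of a per-unit tax.

Buyers bear the larger share: $18 per board-foot.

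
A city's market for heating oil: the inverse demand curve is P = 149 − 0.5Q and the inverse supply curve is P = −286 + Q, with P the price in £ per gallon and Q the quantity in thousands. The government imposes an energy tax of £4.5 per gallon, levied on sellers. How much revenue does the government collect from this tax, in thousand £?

Tax revenue = £1291.5 thousand.

Inverting to Q(P) form: Qd = 298 − 2P; Qs = P + 286.
Without the tax, 298 − 2P = P + 286 gives 3P = 12, so P* = £4 and Q* = 290.
With the tax collected from sellers, supply shifts: Qs = (P − 4.5) + 286.
New equilibrium: consumers pay £5.5, sellers receive £1, Q = 287. (Wedge: Pb − Ps = 4.5.)
Revenue = t · Q = 4.5 · 287 = £1291.5.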